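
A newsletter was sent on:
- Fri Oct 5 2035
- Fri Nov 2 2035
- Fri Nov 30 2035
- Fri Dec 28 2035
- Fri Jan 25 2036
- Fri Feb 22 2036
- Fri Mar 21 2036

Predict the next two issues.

Fri Apr 18 2036, Fri May 16 2036

The spacing is 28, 28, 28, 28, 28, 28 days — always 28 days.
Fri Mar 21 2036 + 28 days = Fri Apr 18 2036.
Fri Apr 18 2036 + 28 days = Fri May 16 2036.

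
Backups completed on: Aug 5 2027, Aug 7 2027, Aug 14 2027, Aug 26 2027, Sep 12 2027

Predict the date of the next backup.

Oct 4 2027

The spacing grows by 5 each time: 2, 7, 12, 17 days.
Next gap: 22 days. Sep 12 2027 + 22 days = Oct 4 2027.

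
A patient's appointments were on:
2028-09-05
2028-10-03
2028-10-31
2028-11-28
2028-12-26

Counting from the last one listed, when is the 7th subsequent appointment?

2029-07-10

Gaps between consecutive events: 28, 28, 28, 28 days — a constant 28-day interval.
2028-12-26 + 28 days = 2029-01-23.
2029-01-23 + 28 days = 2029-02-20.
2029-02-20 + 28 days = 2029-03-20.
2029-03-20 + 28 days = 2029-04-17.
2029-04-17 + 28 days = 2029-05-15.
2029-05-15 + 28 days = 2029-06-12.
2029-06-12 + 28 days = 2029-07-10.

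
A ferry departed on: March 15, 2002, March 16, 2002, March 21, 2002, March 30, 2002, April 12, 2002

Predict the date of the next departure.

The spacing grows by 4 each time: 1, 5, 9, 13 days.
Next gap: 17 days. April 12, 2002 + 17 days = April 29, 2002.

April 29, 2002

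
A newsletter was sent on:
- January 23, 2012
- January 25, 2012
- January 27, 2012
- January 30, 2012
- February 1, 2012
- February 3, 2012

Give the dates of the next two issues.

February 6, 2012; February 8, 2012

Every event lands on a Monday or Wednesday or Friday (gaps cycle 2, 2, 3, 2, 2).
So the schedule is: every Monday, Wednesday and Friday.
The following Monday is February 6, 2012.
Next Wednesday: February 8, 2012.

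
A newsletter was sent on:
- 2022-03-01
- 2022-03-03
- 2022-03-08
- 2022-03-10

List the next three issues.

2022-03-15, 2022-03-17, 2022-03-22

Every event lands on a Tuesday or Thursday (gaps cycle 2, 5, 2).
So the schedule is: every Tuesday and Thursday.
The following Tuesday is 2022-03-15.
Next Thursday: 2022-03-17.
Next Tuesday: 2022-03-22.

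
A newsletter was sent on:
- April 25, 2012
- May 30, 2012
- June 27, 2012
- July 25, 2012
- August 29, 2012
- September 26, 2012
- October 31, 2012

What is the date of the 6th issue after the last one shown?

These are Wednesdays with 35, 28, 28, 35, 28, 35-day gaps.
Each is the final Wednesday of its month — May 30, 2012 is past the 28th, so '4th Wednesday' doesn't fit.
Last Wednesday of November 2012: November 28, 2012.
Last Wednesday of December 2012: December 26, 2012.
January 2013 ends with Wednesday January 30, 2013.
February 2013 ends with Wednesday February 27, 2013.
March 2013 ends with Wednesday March 27, 2013.
Last Wednesday of April 2013: April 24, 2013.

April 24, 2013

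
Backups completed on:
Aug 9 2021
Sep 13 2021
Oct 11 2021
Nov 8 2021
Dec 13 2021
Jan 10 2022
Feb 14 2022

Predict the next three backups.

These are Mondays at 28- or 35-day spacing (35, 28, 28, 35, 28, 35).
The pattern: 2nd Monday of the month.
March 2022 — 2nd Monday is Mar 14 2022.
2nd Monday of April 2022: Apr 11 2022.
2nd Monday of May 2022: May 9 2022.

Mar 14 2022, Apr 11 2022, May 9 2022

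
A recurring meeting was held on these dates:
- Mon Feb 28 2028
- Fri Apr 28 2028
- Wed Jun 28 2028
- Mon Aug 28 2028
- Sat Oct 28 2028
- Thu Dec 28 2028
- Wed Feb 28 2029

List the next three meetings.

Each date is the 28th; the gaps (60, 61, 61, 61, 61, 62) track the month lengths.
The rule is the 28th of every 2 months.
April 2029: Sat Apr 28 2029.
Next: June 2029 → Thu Jun 28 2029.
August 2029: Tue Aug 28 2029.

Sat Apr 28 2029, Thu Jun 28 2029, Tue Aug 28 2029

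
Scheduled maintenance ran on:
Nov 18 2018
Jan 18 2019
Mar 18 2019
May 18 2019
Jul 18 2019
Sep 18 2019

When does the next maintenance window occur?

Nov 18 2019

The day-of-month is always 18 (61, 59, 61, 61, 62 days between events).
So this recurs on the 18th of every 2 months.
November 2019: Nov 18 2019.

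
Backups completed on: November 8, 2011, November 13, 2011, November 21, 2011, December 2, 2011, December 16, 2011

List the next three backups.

Gaps: 5, 8, 11, 14 days — each gap is 3 larger than the previous one.
Next gap: 17 days. December 16, 2011 + 17 days = January 2, 2012.
Next gap: 20 days. January 2, 2012 + 20 days = January 22, 2012.
Next gap: 23 days. January 22, 2012 + 23 days = February 14, 2012.

January 2, 2012; January 22, 2012; February 14, 2012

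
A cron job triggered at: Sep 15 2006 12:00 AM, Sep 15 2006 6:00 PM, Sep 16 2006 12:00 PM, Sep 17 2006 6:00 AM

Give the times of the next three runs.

Gaps: 18, 18, 18 hours — each event is 18 hours after the previous one.
Sep 17 2006 6:00 AM + 18 h = Sep 18 2006 12:00 AM.
Sep 18 2006 12:00 AM + 18 h = Sep 18 2006 6:00 PM.
Sep 18 2006 6:00 PM + 18 h = Sep 19 2006 12:00 PM.

Sep 18 2006 12:00 AM, Sep 18 2006 6:00 PM, Sep 19 2006 12:00 PM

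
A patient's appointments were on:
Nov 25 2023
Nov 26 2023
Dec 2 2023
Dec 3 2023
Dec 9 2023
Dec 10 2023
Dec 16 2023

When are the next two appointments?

The gap pattern 1, 6, 1, 6, 1, 6 repeats every 2 events.
These are the Saturdays and Sundays of each week.
The following Sunday is Dec 17 2023.
The following Saturday is Dec 23 2023.

Dec 17 2023, Dec 23 2023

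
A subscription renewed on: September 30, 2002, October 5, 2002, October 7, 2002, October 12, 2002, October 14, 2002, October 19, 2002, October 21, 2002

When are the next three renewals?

Every event lands on a Monday or Saturday (gaps cycle 5, 2, 5, 2, 5, 2).
So the schedule is: every Monday and Saturday.
Next Saturday: October 26, 2002.
Next Monday: October 28, 2002.
The following Saturday is November 2, 2002.

October 26, 2002; October 28, 2002; November 2, 2002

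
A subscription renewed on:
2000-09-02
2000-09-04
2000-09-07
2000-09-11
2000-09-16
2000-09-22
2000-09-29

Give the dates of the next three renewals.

Intervals are 2, 3, 4, 5, 6, 7 days — an arithmetic progression with common difference 1.
Next gap: 8 days. 2000-09-29 + 8 days = 2000-10-07.
Next gap: 9 days. 2000-10-07 + 9 days = 2000-10-16.
Next gap: 10 days. 2000-10-16 + 10 days = 2000-10-26.

2000-10-07, 2000-10-16, 2000-10-26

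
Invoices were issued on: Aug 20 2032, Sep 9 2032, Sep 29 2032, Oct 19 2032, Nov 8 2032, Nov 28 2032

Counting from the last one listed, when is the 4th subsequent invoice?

Feb 16 2033

Every event comes 20 days after the last (20, 20, 20, 20, 20).
Nov 28 2032 + 20 days = Dec 18 2032.
Dec 18 2032 + 20 days = Jan 7 2033.
Jan 7 2033 + 20 days = Jan 27 2033.
Jan 27 2033 + 20 days = Feb 16 2033.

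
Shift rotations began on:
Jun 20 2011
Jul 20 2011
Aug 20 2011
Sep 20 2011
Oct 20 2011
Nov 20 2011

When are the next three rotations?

Dec 20 2011, Jan 20 2012, Feb 20 2012

Gaps: 30, 31, 31, 30, 31 days — not constant. Every event is on the 20th of the month.
Pattern: the 20th of each month.
December 2011: Dec 20 2011.
Next: January 2012 → Jan 20 2012.
Next: February 2012 → Feb 20 2012.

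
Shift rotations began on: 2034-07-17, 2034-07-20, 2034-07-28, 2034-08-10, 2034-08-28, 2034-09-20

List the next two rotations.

2034-10-18, 2034-11-20

Intervals are 3, 8, 13, 18, 23 days — an arithmetic progression with common difference 5.
Next gap: 28 days. 2034-09-20 + 28 days = 2034-10-18.
Next gap: 33 days. 2034-10-18 + 33 days = 2034-11-20.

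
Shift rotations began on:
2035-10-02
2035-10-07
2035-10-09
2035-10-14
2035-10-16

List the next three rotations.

The gap pattern 5, 2, 5, 2 repeats every 2 events.
These are the Tuesdays and Sundays of each week.
Next Sunday: 2035-10-21.
Next Tuesday: 2035-10-23.
Next Sunday: 2035-10-28.

2035-10-21, 2035-10-23, 2035-10-28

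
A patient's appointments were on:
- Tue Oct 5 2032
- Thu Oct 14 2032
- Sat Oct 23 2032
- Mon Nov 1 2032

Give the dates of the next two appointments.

Every event comes 9 days after the last (9, 9, 9).
Mon Nov 1 2032 + 9 days = Wed Nov 10 2032.
Wed Nov 10 2032 + 9 days = Fri Nov 19 2032.

Wed Nov 10 2032, Fri Nov 19 2032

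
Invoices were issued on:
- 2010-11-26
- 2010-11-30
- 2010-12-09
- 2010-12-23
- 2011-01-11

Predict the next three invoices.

2011-02-04, 2011-03-05, 2011-04-08

Gaps: 4, 9, 14, 19 days — each gap is 5 larger than the previous one.
Next gap: 24 days. 2011-01-11 + 24 days = 2011-02-04.
Next gap: 29 days. 2011-02-04 + 29 days = 2011-03-05.
Next gap: 34 days. 2011-03-05 + 34 days = 2011-04-08.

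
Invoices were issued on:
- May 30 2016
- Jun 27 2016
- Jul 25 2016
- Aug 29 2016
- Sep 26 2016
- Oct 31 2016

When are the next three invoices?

Nov 28 2016, Dec 26 2016, Jan 30 2017

Every date is a Monday; gaps 28, 28, 35, 28, 35 days.
Each is the last Monday of its month (at least one falls on the 29th or later, ruling out '4th Monday').
Last Monday of November 2016: Nov 28 2016.
December 2016 ends with Monday Dec 26 2016.
January 2017 ends with Monday Jan 30 2017.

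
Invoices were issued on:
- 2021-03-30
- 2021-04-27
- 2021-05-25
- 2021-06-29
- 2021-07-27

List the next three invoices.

2021-08-31, 2021-09-28, 2021-10-26

Every date is a Tuesday; gaps 28, 28, 35, 28 days.
Each is the last Tuesday of its month (at least one falls on the 29th or later, ruling out '4th Tuesday').
August 2021 ends with Tuesday 2021-08-31.
September 2021 ends with Tuesday 2021-09-28.
October 2021 ends with Tuesday 2021-10-26.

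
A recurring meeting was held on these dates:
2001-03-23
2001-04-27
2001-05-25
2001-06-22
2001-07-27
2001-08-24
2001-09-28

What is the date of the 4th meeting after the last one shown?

2002-01-25

All dates are Fridays, 35, 28, 28, 35, 28, 35 days apart.
Specifically, the 4th Friday of each month.
October 2001 — 4th Friday is 2001-10-26.
November 2001 — 4th Friday is 2001-11-23.
December 2001 — 4th Friday is 2001-12-28.
January 2002 — 4th Friday is 2002-01-25.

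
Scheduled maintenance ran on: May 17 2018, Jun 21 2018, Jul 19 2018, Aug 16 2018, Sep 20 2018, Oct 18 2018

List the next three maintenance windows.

Gaps: 35, 28, 28, 35, 28 days — a mix of 28 and 35. Every date is a Thursday.
Each is the 3rd Thursday of its month.
November 2018 — 3rd Thursday is Nov 15 2018.
December 2018 — 3rd Thursday is Dec 20 2018.
3rd Thursday of January 2019: Jan 17 2019.

Nov 15 2018, Dec 20 2018, Jan 17 2019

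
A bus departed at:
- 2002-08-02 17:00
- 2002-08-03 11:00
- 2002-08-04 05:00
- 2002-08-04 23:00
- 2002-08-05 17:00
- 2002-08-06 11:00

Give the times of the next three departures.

The interval is a steady 18 hours (18, 18, 18, 18, 18).
2002-08-06 11:00 + 18 h = 2002-08-07 05:00.
2002-08-07 05:00 + 18 h = 2002-08-07 23:00.
2002-08-07 23:00 + 18 h = 2002-08-08 17:00.

2002-08-07 05:00, 2002-08-07 23:00, 2002-08-08 17:00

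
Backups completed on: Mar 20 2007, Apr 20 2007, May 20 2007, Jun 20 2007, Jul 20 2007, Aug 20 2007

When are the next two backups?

The day-of-month is always 20 (31, 30, 31, 30, 31 days between events).
So this recurs on the 20th of each month.
September 2007: Sep 20 2007.
Next: October 2007 → Oct 20 2007.

Sep 20 2007, Oct 20 2007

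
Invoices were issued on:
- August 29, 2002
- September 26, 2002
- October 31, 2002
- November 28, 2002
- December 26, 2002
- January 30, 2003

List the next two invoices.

February 27, 2003; March 27, 2003

Every date is a Thursday; gaps 28, 35, 28, 28, 35 days.
Each is the last Thursday of its month (at least one falls on the 29th or later, ruling out '4th Thursday').
February 2003 ends with Thursday February 27, 2003.
March 2003 ends with Thursday March 27, 2003.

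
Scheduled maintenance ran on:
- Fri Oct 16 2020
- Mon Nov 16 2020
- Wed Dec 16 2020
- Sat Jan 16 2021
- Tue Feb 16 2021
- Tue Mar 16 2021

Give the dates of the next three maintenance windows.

Fri Apr 16 2021, Sun May 16 2021, Wed Jun 16 2021

Gaps: 31, 30, 31, 31, 28 days — not constant. Every event is on the 16th of the month.
Pattern: the 16th of each month.
Next: April 2021 → Fri Apr 16 2021.
May 2021: Sun May 16 2021.
Next: June 2021 → Wed Jun 16 2021.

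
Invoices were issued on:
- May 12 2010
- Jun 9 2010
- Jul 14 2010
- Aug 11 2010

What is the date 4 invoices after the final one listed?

All dates are Wednesdays, 28, 35, 28 days apart.
Specifically, the 2nd Wednesday of each month.
2nd Wednesday of September 2010: Sep 8 2010.
2nd Wednesday of October 2010: Oct 13 2010.
2nd Wednesday of November 2010: Nov 10 2010.
2nd Wednesday of December 2010: Dec 8 2010.

Dec 8 2010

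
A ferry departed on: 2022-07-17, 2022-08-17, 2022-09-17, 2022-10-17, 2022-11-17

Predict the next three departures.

2022-12-17, 2023-01-17, 2023-02-17

The day-of-month is always 17 (31, 31, 30, 31 days between events).
So this recurs on the 17th of each month.
December 2022: 2022-12-17.
Next: January 2023 → 2023-01-17.
Next: February 2023 → 2023-02-17.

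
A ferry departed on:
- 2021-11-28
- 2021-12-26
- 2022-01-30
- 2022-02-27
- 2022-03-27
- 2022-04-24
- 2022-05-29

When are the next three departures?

2022-06-26, 2022-07-31, 2022-08-28

These are Sundays with 28, 35, 28, 28, 28, 35-day gaps.
Each is the final Sunday of its month — 2022-01-30 is past the 28th, so '4th Sunday' doesn't fit.
Last Sunday of June 2022: 2022-06-26.
July 2022 ends with Sunday 2022-07-31.
August 2022 ends with Sunday 2022-08-28.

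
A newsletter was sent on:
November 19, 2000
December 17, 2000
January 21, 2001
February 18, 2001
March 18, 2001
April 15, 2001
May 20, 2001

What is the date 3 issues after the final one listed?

Gaps: 28, 35, 28, 28, 28, 35 days — a mix of 28 and 35. Every date is a Sunday.
Each is the 3rd Sunday of its month.
June 2001 — 3rd Sunday is June 17, 2001.
July 2001 — 3rd Sunday is July 15, 2001.
3rd Sunday of August 2001: August 19, 2001.

August 19, 2001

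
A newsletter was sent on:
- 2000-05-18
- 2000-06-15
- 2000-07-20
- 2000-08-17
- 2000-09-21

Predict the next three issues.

2000-10-19, 2000-11-16, 2000-12-21

These are Thursdays at 28- or 35-day spacing (28, 35, 28, 35).
The pattern: 3rd Thursday of the month.
October 2000 — 3rd Thursday is 2000-10-19.
3rd Thursday of November 2000: 2000-11-16.
3rd Thursday of December 2000: 2000-12-21.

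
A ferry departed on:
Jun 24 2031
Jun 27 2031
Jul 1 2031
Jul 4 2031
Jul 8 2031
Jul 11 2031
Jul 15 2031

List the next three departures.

Jul 18 2031, Jul 22 2031, Jul 25 2031

Every event lands on a Tuesday or Friday (gaps cycle 3, 4, 3, 4, 3, 4).
So the schedule is: every Tuesday and Friday.
Next Friday: Jul 18 2031.
The following Tuesday is Jul 22 2031.
Next Friday: Jul 25 2031.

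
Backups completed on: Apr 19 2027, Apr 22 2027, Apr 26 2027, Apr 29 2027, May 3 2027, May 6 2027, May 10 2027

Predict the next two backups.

May 13 2027, May 17 2027

Gaps: 3, 4, 3, 4, 3, 4 days — not constant, but cyclic with period 2.
The events fall on every Monday and Thursday.
Next Thursday: May 13 2027.
The following Monday is May 17 2027.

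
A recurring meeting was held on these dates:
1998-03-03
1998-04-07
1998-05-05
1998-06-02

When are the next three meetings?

These are Tuesdays at 28- or 35-day spacing (35, 28, 28).
The pattern: 1st Tuesday of the month.
July 1998 — 1st Tuesday is 1998-07-07.
1st Tuesday of August 1998: 1998-08-04.
1st Tuesday of September 1998: 1998-09-01.

1998-07-07, 1998-08-04, 1998-09-01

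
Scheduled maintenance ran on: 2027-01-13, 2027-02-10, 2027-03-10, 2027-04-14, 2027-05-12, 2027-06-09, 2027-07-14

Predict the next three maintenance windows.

Gaps: 28, 28, 35, 28, 28, 35 days — a mix of 28 and 35. Every date is a Wednesday.
Each is the 2nd Wednesday of its month.
August 2027 — 2nd Wednesday is 2027-08-11.
September 2027 — 2nd Wednesday is 2027-09-08.
October 2027 — 2nd Wednesday is 2027-10-13.

2027-08-11, 2027-09-08, 2027-10-13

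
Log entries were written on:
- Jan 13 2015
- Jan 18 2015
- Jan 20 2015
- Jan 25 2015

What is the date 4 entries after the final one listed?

The gap pattern 5, 2, 5 repeats every 2 events.
These are the Tuesdays and Sundays of each week.
Next Tuesday: Jan 27 2015.
The following Sunday is Feb 1 2015.
The following Tuesday is Feb 3 2015.
Next Sunday: Feb 8 2015.

Feb 8 2015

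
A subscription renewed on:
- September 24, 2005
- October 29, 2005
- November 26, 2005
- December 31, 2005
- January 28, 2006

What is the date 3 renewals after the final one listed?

April 29, 2006

Every date is a Saturday; gaps 35, 28, 35, 28 days.
Each is the last Saturday of its month (at least one falls on the 29th or later, ruling out '4th Saturday').
February 2006 ends with Saturday February 25, 2006.
Last Saturday of March 2006: March 25, 2006.
Last Saturday of April 2006: April 29, 2006.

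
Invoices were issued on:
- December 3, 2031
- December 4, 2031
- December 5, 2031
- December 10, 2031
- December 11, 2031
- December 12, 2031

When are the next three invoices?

Every event lands on a Wednesday or Thursday or Friday (gaps cycle 1, 1, 5, 1, 1).
So the schedule is: every Wednesday, Thursday and Friday.
Next Wednesday: December 17, 2031.
The following Thursday is December 18, 2031.
Next Friday: December 19, 2031.

December 17, 2031; December 18, 2031; December 19, 2031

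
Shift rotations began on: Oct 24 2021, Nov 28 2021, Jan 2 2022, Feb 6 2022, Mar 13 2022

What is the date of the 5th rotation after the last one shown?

Sep 4 2022

Gaps between consecutive events: 35, 35, 35, 35 days — a constant 35-day interval.
Mar 13 2022 + 35 days = Apr 17 2022.
Apr 17 2022 + 35 days = May 22 2022.
May 22 2022 + 35 days = Jun 26 2022.
Jun 26 2022 + 35 days = Jul 31 2022.
Jul 31 2022 + 35 days = Sep 4 2022.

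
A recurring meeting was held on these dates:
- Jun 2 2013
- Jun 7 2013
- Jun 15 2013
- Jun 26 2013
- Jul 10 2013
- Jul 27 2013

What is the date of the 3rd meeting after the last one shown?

Oct 4 2013

Intervals are 5, 8, 11, 14, 17 days — an arithmetic progression with common difference 3.
Next gap: 20 days. Jul 27 2013 + 20 days = Aug 16 2013.
Next gap: 23 days. Aug 16 2013 + 23 days = Sep 8 2013.
Next gap: 26 days. Sep 8 2013 + 26 days = Oct 4 2013.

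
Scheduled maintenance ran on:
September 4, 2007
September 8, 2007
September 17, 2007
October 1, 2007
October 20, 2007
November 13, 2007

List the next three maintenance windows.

December 12, 2007; January 15, 2008; February 23, 2008

Intervals are 4, 9, 14, 19, 24 days — an arithmetic progression with common difference 5.
Next gap: 29 days. November 13, 2007 + 29 days = December 12, 2007.
Next gap: 34 days. December 12, 2007 + 34 days = January 15, 2008.
Next gap: 39 days. January 15, 2008 + 39 days = February 23, 2008.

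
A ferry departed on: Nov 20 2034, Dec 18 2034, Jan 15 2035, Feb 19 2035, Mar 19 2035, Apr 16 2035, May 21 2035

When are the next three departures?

Gaps: 28, 28, 35, 28, 28, 35 days — a mix of 28 and 35. Every date is a Monday.
Each is the 3rd Monday of its month.
3rd Monday of June 2035: Jun 18 2035.
3rd Monday of July 2035: Jul 16 2035.
3rd Monday of August 2035: Aug 20 2035.

Jun 18 2035, Jul 16 2035, Aug 20 2035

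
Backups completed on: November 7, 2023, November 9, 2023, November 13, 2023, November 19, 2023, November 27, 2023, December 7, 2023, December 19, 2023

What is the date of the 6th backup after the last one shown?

Gaps: 2, 4, 6, 8, 10, 12 days — each gap is 2 larger than the previous one.
Next gap: 14 days. December 19, 2023 + 14 days = January 2, 2024.
Next gap: 16 days. January 2, 2024 + 16 days = January 18, 2024.
Next gap: 18 days. January 18, 2024 + 18 days = February 5, 2024.
Next gap: 20 days. February 5, 2024 + 20 days = February 25, 2024.
Next gap: 22 days. February 25, 2024 + 22 days = March 18, 2024.
Next gap: 24 days. March 18, 2024 + 24 days = April 11, 2024.

April 11, 2024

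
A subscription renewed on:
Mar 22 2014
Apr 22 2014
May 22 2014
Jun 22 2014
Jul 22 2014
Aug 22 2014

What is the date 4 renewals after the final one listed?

Dec 22 2014

The day-of-month is always 22 (31, 30, 31, 30, 31 days between events).
So this recurs on the 22nd of each month.
September 2014: Sep 22 2014.
October 2014: Oct 22 2014.
Next: November 2014 → Nov 22 2014.
December 2014: Dec 22 2014.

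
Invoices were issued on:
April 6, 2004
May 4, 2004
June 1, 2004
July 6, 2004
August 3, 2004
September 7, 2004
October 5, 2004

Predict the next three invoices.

Gaps: 28, 28, 35, 28, 35, 28 days — a mix of 28 and 35. Every date is a Tuesday.
Each is the 1st Tuesday of its month.
November 2004 — 1st Tuesday is November 2, 2004.
December 2004 — 1st Tuesday is December 7, 2004.
1st Tuesday of January 2005: January 4, 2005.

November 2, 2004; December 7, 2004; January 4, 2005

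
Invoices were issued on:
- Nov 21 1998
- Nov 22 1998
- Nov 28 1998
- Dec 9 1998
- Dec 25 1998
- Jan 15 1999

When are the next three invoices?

The spacing grows by 5 each time: 1, 6, 11, 16, 21 days.
Next gap: 26 days. Jan 15 1999 + 26 days = Feb 10 1999.
Next gap: 31 days. Feb 10 1999 + 31 days = Mar 13 1999.
Next gap: 36 days. Mar 13 1999 + 36 days = Apr 18 1999.

Feb 10 1999, Mar 13 1999, Apr 18 1999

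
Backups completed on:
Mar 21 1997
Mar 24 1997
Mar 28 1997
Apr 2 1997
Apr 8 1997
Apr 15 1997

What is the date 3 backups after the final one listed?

The spacing grows by 1 each time: 3, 4, 5, 6, 7 days.
Next gap: 8 days. Apr 15 1997 + 8 days = Apr 23 1997.
Next gap: 9 days. Apr 23 1997 + 9 days = May 2 1997.
Next gap: 10 days. May 2 1997 + 10 days = May 12 1997.

May 12 1997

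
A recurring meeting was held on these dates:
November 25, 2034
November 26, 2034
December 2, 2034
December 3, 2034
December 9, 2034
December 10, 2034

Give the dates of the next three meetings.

Every event lands on a Saturday or Sunday (gaps cycle 1, 6, 1, 6, 1).
So the schedule is: every Saturday and Sunday.
Next Saturday: December 16, 2034.
The following Sunday is December 17, 2034.
The following Saturday is December 23, 2034.

December 16, 2034; December 17, 2034; December 23, 2034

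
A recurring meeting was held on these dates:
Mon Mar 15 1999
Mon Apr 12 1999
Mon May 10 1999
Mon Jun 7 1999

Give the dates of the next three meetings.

Mon Jul 5 1999, Mon Aug 2 1999, Mon Aug 30 1999

Gaps between consecutive events: 28, 28, 28 days — a constant 28-day interval.
Mon Jun 7 1999 + 28 days = Mon Jul 5 1999.
Mon Jul 5 1999 + 28 days = Mon Aug 2 1999.
Mon Aug 2 1999 + 28 days = Mon Aug 30 1999.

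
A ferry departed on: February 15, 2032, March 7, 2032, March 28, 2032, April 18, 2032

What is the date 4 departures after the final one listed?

Gaps between consecutive events: 21, 21, 21 days — a constant 21-day interval.
April 18, 2032 + 21 days = May 9, 2032.
May 9, 2032 + 21 days = May 30, 2032.
May 30, 2032 + 21 days = June 20, 2032.
June 20, 2032 + 21 days = July 11, 2032.

July 11, 2032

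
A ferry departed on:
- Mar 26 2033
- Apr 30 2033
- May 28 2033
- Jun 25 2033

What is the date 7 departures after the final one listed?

Jan 28 2034

All Saturdays; the gaps (35, 28, 28) vary with month length.
This is the last Saturday of each month.
July 2033 ends with Saturday Jul 30 2033.
August 2033 ends with Saturday Aug 27 2033.
Last Saturday of September 2033: Sep 24 2033.
October 2033 ends with Saturday Oct 29 2033.
November 2033 ends with Saturday Nov 26 2033.
Last Saturday of December 2033: Dec 31 2033.
Last Saturday of January 2034: Jan 28 2034.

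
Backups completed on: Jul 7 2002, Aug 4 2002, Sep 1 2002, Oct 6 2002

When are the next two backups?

Gaps: 28, 28, 35 days — a mix of 28 and 35. Every date is a Sunday.
Each is the 1st Sunday of its month.
1st Sunday of November 2002: Nov 3 2002.
1st Sunday of December 2002: Dec 1 2002.

Nov 3 2002, Dec 1 2002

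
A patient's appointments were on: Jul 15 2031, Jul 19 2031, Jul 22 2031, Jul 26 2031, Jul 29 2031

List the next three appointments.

The gap pattern 4, 3, 4, 3 repeats every 2 events.
These are the Tuesdays and Saturdays of each week.
Next Saturday: Aug 2 2031.
Next Tuesday: Aug 5 2031.
Next Saturday: Aug 9 2031.

Aug 2 2031, Aug 5 2031, Aug 9 2031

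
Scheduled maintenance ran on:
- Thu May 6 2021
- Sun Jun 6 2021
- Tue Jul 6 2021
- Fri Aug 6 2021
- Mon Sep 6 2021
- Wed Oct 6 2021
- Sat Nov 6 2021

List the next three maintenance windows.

Mon Dec 6 2021, Thu Jan 6 2022, Sun Feb 6 2022

Each date is the 6th; the gaps (31, 30, 31, 31, 30, 31) track the month lengths.
The rule is the 6th of each month.
December 2021: Mon Dec 6 2021.
January 2022: Thu Jan 6 2022.
February 2022: Sun Feb 6 2022.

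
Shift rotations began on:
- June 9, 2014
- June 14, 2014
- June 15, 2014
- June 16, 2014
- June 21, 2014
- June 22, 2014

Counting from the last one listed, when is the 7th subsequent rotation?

July 7, 2014

Gaps: 5, 1, 1, 5, 1 days — not constant, but cyclic with period 3.
The events fall on every Monday, Saturday and Sunday.
Next Monday: June 23, 2014.
Next Saturday: June 28, 2014.
The following Sunday is June 29, 2014.
The following Monday is June 30, 2014.
Next Saturday: July 5, 2014.
The following Sunday is July 6, 2014.
Next Monday: July 7, 2014.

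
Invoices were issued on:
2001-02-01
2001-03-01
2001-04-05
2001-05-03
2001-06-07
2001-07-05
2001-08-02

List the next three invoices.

2001-09-06, 2001-10-04, 2001-11-01

Gaps: 28, 35, 28, 35, 28, 28 days — a mix of 28 and 35. Every date is a Thursday.
Each is the 1st Thursday of its month.
September 2001 — 1st Thursday is 2001-09-06.
1st Thursday of October 2001: 2001-10-04.
1st Thursday of November 2001: 2001-11-01.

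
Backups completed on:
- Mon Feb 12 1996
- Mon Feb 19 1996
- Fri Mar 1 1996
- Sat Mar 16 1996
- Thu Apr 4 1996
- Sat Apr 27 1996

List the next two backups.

Fri May 24 1996, Mon Jun 24 1996

Intervals are 7, 11, 15, 19, 23 days — an arithmetic progression with common difference 4.
Next gap: 27 days. Sat Apr 27 1996 + 27 days = Fri May 24 1996.
Next gap: 31 days. Fri May 24 1996 + 31 days = Mon Jun 24 1996.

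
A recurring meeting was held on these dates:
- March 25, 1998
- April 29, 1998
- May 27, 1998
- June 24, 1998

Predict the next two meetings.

July 29, 1998; August 26, 1998

These are Wednesdays with 35, 28, 28-day gaps.
Each is the final Wednesday of its month — April 29, 1998 is past the 28th, so '4th Wednesday' doesn't fit.
Last Wednesday of July 1998: July 29, 1998.
August 1998 ends with Wednesday August 26, 1998.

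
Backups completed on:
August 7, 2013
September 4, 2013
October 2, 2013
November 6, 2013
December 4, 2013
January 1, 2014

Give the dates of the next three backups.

All dates are Wednesdays, 28, 28, 35, 28, 28 days apart.
Specifically, the 1st Wednesday of each month.
1st Wednesday of February 2014: February 5, 2014.
March 2014 — 1st Wednesday is March 5, 2014.
1st Wednesday of April 2014: April 2, 2014.

February 5, 2014; March 5, 2014; April 2, 2014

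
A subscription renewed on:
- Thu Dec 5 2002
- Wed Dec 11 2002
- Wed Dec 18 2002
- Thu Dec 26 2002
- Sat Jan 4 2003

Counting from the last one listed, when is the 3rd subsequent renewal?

Thu Feb 6 2003

The spacing grows by 1 each time: 6, 7, 8, 9 days.
Next gap: 10 days. Sat Jan 4 2003 + 10 days = Tue Jan 14 2003.
Next gap: 11 days. Tue Jan 14 2003 + 11 days = Sat Jan 25 2003.
Next gap: 12 days. Sat Jan 25 2003 + 12 days = Thu Feb 6 2003.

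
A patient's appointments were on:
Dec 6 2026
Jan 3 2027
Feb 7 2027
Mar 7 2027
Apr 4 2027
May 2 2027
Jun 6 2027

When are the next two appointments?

Gaps: 28, 35, 28, 28, 28, 35 days — a mix of 28 and 35. Every date is a Sunday.
Each is the 1st Sunday of its month.
1st Sunday of July 2027: Jul 4 2027.
August 2027 — 1st Sunday is Aug 1 2027.

Jul 4 2027, Aug 1 2027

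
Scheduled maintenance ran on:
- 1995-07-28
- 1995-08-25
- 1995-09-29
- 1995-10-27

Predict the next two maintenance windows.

Every date is a Friday; gaps 28, 35, 28 days.
Each is the last Friday of its month (at least one falls on the 29th or later, ruling out '4th Friday').
November 1995 ends with Friday 1995-11-24.
December 1995 ends with Friday 1995-12-29.

1995-11-24, 1995-12-29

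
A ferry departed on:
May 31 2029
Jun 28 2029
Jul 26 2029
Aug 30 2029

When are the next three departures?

These are Thursdays with 28, 28, 35-day gaps.
Each is the final Thursday of its month — May 31 2029 is past the 28th, so '4th Thursday' doesn't fit.
Last Thursday of September 2029: Sep 27 2029.
October 2029 ends with Thursday Oct 25 2029.
Last Thursday of November 2029: Nov 29 2029.

Sep 27 2029, Oct 25 2029, Nov 29 2029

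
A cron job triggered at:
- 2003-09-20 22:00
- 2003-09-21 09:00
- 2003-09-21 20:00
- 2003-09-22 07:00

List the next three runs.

2003-09-22 18:00, 2003-09-23 05:00, 2003-09-23 16:00

Spacing: 11, 11, 11 h — constant 11 h.
2003-09-22 07:00 + 11 h = 2003-09-22 18:00.
2003-09-22 18:00 + 11 h = 2003-09-23 05:00.
2003-09-23 05:00 + 11 h = 2003-09-23 16:00.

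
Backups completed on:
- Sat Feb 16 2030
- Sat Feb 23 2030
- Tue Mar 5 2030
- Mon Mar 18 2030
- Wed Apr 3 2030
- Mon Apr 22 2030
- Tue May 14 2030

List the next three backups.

Sat Jun 8 2030, Sat Jul 6 2030, Tue Aug 6 2030

Intervals are 7, 10, 13, 16, 19, 22 days — an arithmetic progression with common difference 3.
Next gap: 25 days. Tue May 14 2030 + 25 days = Sat Jun 8 2030.
Next gap: 28 days. Sat Jun 8 2030 + 28 days = Sat Jul 6 2030.
Next gap: 31 days. Sat Jul 6 2030 + 31 days = Tue Aug 6 2030.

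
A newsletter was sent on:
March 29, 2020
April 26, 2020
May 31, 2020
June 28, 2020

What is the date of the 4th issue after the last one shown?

October 25, 2020

All Sundays; the gaps (28, 35, 28) vary with month length.
This is the last Sunday of each month.
July 2020 ends with Sunday July 26, 2020.
Last Sunday of August 2020: August 30, 2020.
Last Sunday of September 2020: September 27, 2020.
October 2020 ends with Sunday October 25, 2020.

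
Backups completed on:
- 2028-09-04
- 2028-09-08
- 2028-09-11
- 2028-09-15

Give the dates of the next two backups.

2028-09-18, 2028-09-22

Gaps: 4, 3, 4 days — not constant, but cyclic with period 2.
The events fall on every Monday and Friday.
Next Monday: 2028-09-18.
Next Friday: 2028-09-22.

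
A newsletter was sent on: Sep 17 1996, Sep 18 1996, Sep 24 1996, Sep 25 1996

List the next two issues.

Gaps: 1, 6, 1 days — not constant, but cyclic with period 2.
The events fall on every Tuesday and Wednesday.
The following Tuesday is Oct 1 1996.
Next Wednesday: Oct 2 1996.

Oct 1 1996, Oct 2 1996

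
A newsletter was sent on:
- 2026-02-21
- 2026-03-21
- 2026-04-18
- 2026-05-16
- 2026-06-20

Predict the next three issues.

2026-07-18, 2026-08-15, 2026-09-19

All dates are Saturdays, 28, 28, 28, 35 days apart.
Specifically, the 3rd Saturday of each month.
July 2026 — 3rd Saturday is 2026-07-18.
3rd Saturday of August 2026: 2026-08-15.
September 2026 — 3rd Saturday is 2026-09-19.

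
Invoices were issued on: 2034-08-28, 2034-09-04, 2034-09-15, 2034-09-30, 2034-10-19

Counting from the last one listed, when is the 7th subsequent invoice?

Intervals are 7, 11, 15, 19 days — an arithmetic progression with common difference 4.
Next gap: 23 days. 2034-10-19 + 23 days = 2034-11-11.
Next gap: 27 days. 2034-11-11 + 27 days = 2034-12-08.
Next gap: 31 days. 2034-12-08 + 31 days = 2035-01-08.
Next gap: 35 days. 2035-01-08 + 35 days = 2035-02-12.
Next gap: 39 days. 2035-02-12 + 39 days = 2035-03-23.
Next gap: 43 days. 2035-03-23 + 43 days = 2035-05-05.
Next gap: 47 days. 2035-05-05 + 47 days = 2035-06-21.

2035-06-21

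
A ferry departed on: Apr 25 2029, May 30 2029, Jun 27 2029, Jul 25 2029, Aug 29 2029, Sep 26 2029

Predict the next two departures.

All Wednesdays; the gaps (35, 28, 28, 35, 28) vary with month length.
This is the last Wednesday of each month.
October 2029 ends with Wednesday Oct 31 2029.
November 2029 ends with Wednesday Nov 28 2029.

Oct 31 2029, Nov 28 2029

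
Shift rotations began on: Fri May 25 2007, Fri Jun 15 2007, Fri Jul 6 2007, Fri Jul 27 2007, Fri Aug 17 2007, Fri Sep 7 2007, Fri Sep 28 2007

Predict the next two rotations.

Every event comes 21 days after the last (21, 21, 21, 21, 21, 21).
Fri Sep 28 2007 + 21 days = Fri Oct 19 2007.
Fri Oct 19 2007 + 21 days = Fri Nov 9 2007.

Fri Oct 19 2007, Fri Nov 9 2007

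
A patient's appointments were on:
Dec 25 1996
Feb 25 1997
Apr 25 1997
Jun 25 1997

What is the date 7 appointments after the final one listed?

The day-of-month is always 25 (62, 59, 61 days between events).
So this recurs on the 25th of every 2 months.
Next: August 1997 → Aug 25 1997.
Next: October 1997 → Oct 25 1997.
December 1997: Dec 25 1997.
February 1998: Feb 25 1998.
April 1998: Apr 25 1998.
Next: June 1998 → Jun 25 1998.
Next: August 1998 → Aug 25 1998.

Aug 25 1998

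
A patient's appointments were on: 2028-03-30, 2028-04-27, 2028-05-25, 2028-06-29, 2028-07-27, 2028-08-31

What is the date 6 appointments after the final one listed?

2029-02-22

Every date is a Thursday; gaps 28, 28, 35, 28, 35 days.
Each is the last Thursday of its month (at least one falls on the 29th or later, ruling out '4th Thursday').
Last Thursday of September 2028: 2028-09-28.
Last Thursday of October 2028: 2028-10-26.
Last Thursday of November 2028: 2028-11-30.
December 2028 ends with Thursday 2028-12-28.
Last Thursday of January 2029: 2029-01-25.
February 2029 ends with Thursday 2029-02-22.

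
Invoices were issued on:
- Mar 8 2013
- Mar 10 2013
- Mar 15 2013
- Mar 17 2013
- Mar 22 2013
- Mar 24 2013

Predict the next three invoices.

The gap pattern 2, 5, 2, 5, 2 repeats every 2 events.
These are the Fridays and Sundays of each week.
The following Friday is Mar 29 2013.
The following Sunday is Mar 31 2013.
The following Friday is Apr 5 2013.

Mar 29 2013, Mar 31 2013, Apr 5 2013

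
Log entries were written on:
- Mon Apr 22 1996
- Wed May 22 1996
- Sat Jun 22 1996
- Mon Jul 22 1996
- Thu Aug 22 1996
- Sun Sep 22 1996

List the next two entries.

Tue Oct 22 1996, Fri Nov 22 1996

Each date is the 22nd; the gaps (30, 31, 30, 31, 31) track the month lengths.
The rule is the 22nd of each month.
Next: October 1996 → Tue Oct 22 1996.
November 1996: Fri Nov 22 1996.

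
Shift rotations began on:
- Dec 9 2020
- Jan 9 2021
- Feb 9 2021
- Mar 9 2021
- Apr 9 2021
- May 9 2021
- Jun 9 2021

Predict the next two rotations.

Jul 9 2021, Aug 9 2021

The day-of-month is always 9 (31, 31, 28, 31, 30, 31 days between events).
So this recurs on the 9th of each month.
July 2021: Jul 9 2021.
August 2021: Aug 9 2021.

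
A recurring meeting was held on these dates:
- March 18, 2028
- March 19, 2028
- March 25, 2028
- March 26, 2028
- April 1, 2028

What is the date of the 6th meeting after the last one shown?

April 22, 2028

Gaps: 1, 6, 1, 6 days — not constant, but cyclic with period 2.
The events fall on every Saturday and Sunday.
The following Sunday is April 2, 2028.
Next Saturday: April 8, 2028.
Next Sunday: April 9, 2028.
Next Saturday: April 15, 2028.
The following Sunday is April 16, 2028.
Next Saturday: April 22, 2028.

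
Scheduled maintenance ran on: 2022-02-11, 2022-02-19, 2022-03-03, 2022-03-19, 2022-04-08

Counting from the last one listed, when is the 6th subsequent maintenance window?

2022-10-29

Gaps: 8, 12, 16, 20 days — each gap is 4 larger than the previous one.
Next gap: 24 days. 2022-04-08 + 24 days = 2022-05-02.
Next gap: 28 days. 2022-05-02 + 28 days = 2022-05-30.
Next gap: 32 days. 2022-05-30 + 32 days = 2022-07-01.
Next gap: 36 days. 2022-07-01 + 36 days = 2022-08-06.
Next gap: 40 days. 2022-08-06 + 40 days = 2022-09-15.
Next gap: 44 days. 2022-09-15 + 44 days = 2022-10-29.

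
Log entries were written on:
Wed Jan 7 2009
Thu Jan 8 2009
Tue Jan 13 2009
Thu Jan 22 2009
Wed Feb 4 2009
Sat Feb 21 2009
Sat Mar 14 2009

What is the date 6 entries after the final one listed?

Sat Oct 10 2009

The spacing grows by 4 each time: 1, 5, 9, 13, 17, 21 days.
Next gap: 25 days. Sat Mar 14 2009 + 25 days = Wed Apr 8 2009.
Next gap: 29 days. Wed Apr 8 2009 + 29 days = Thu May 7 2009.
Next gap: 33 days. Thu May 7 2009 + 33 days = Tue Jun 9 2009.
Next gap: 37 days. Tue Jun 9 2009 + 37 days = Thu Jul 16 2009.
Next gap: 41 days. Thu Jul 16 2009 + 41 days = Wed Aug 26 2009.
Next gap: 45 days. Wed Aug 26 2009 + 45 days = Sat Oct 10 2009.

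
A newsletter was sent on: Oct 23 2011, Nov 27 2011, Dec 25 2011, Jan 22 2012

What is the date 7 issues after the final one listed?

Gaps: 35, 28, 28 days — a mix of 28 and 35. Every date is a Sunday.
Each is the 4th Sunday of its month.
4th Sunday of February 2012: Feb 26 2012.
4th Sunday of March 2012: Mar 25 2012.
April 2012 — 4th Sunday is Apr 22 2012.
4th Sunday of May 2012: May 27 2012.
June 2012 — 4th Sunday is Jun 24 2012.
July 2012 — 4th Sunday is Jul 22 2012.
August 2012 — 4th Sunday is Aug 26 2012.

Aug 26 2012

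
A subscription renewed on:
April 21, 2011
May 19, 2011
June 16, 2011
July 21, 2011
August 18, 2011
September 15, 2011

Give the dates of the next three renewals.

October 20, 2011; November 17, 2011; December 15, 2011

These are Thursdays at 28- or 35-day spacing (28, 28, 35, 28, 28).
The pattern: 3rd Thursday of the month.
October 2011 — 3rd Thursday is October 20, 2011.
November 2011 — 3rd Thursday is November 17, 2011.
3rd Thursday of December 2011: December 15, 2011.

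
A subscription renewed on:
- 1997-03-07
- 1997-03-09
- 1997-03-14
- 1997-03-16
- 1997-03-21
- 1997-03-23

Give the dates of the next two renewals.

Gaps: 2, 5, 2, 5, 2 days — not constant, but cyclic with period 2.
The events fall on every Friday and Sunday.
Next Friday: 1997-03-28.
Next Sunday: 1997-03-30.

1997-03-28, 1997-03-30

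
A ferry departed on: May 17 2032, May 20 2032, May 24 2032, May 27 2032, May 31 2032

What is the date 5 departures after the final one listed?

Every event lands on a Monday or Thursday (gaps cycle 3, 4, 3, 4).
So the schedule is: every Monday and Thursday.
The following Thursday is Jun 3 2032.
Next Monday: Jun 7 2032.
The following Thursday is Jun 10 2032.
Next Monday: Jun 14 2032.
Next Thursday: Jun 17 2032.

Jun 17 2032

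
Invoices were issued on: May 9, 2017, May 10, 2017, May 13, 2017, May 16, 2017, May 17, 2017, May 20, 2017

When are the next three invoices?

Gaps: 1, 3, 3, 1, 3 days — not constant, but cyclic with period 3.
The events fall on every Tuesday, Wednesday and Saturday.
Next Tuesday: May 23, 2017.
Next Wednesday: May 24, 2017.
The following Saturday is May 27, 2017.

May 23, 2017; May 24, 2017; May 27, 2017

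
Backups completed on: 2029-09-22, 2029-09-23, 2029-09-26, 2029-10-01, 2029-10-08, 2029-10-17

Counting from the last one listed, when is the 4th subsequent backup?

2029-12-12

The spacing grows by 2 each time: 1, 3, 5, 7, 9 days.
Next gap: 11 days. 2029-10-17 + 11 days = 2029-10-28.
Next gap: 13 days. 2029-10-28 + 13 days = 2029-11-10.
Next gap: 15 days. 2029-11-10 + 15 days = 2029-11-25.
Next gap: 17 days. 2029-11-25 + 17 days = 2029-12-12.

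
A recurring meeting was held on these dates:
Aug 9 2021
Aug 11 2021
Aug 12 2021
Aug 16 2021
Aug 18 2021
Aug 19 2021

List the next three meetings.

Aug 23 2021, Aug 25 2021, Aug 26 2021

Gaps: 2, 1, 4, 2, 1 days — not constant, but cyclic with period 3.
The events fall on every Monday, Wednesday and Thursday.
Next Monday: Aug 23 2021.
The following Wednesday is Aug 25 2021.
The following Thursday is Aug 26 2021.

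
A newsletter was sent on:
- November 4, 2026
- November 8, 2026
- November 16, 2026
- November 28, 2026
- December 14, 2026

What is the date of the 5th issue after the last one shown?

The spacing grows by 4 each time: 4, 8, 12, 16 days.
Next gap: 20 days. December 14, 2026 + 20 days = January 3, 2027.
Next gap: 24 days. January 3, 2027 + 24 days = January 27, 2027.
Next gap: 28 days. January 27, 2027 + 28 days = February 24, 2027.
Next gap: 32 days. February 24, 2027 + 32 days = March 28, 2027.
Next gap: 36 days. March 28, 2027 + 36 days = May 3, 2027.

May 3, 2027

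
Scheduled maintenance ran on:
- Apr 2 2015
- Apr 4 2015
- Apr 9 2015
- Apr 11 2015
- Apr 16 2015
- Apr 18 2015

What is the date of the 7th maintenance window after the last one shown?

May 14 2015

The gap pattern 2, 5, 2, 5, 2 repeats every 2 events.
These are the Thursdays and Saturdays of each week.
Next Thursday: Apr 23 2015.
Next Saturday: Apr 25 2015.
Next Thursday: Apr 30 2015.
The following Saturday is May 2 2015.
Next Thursday: May 7 2015.
The following Saturday is May 9 2015.
Next Thursday: May 14 2015.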